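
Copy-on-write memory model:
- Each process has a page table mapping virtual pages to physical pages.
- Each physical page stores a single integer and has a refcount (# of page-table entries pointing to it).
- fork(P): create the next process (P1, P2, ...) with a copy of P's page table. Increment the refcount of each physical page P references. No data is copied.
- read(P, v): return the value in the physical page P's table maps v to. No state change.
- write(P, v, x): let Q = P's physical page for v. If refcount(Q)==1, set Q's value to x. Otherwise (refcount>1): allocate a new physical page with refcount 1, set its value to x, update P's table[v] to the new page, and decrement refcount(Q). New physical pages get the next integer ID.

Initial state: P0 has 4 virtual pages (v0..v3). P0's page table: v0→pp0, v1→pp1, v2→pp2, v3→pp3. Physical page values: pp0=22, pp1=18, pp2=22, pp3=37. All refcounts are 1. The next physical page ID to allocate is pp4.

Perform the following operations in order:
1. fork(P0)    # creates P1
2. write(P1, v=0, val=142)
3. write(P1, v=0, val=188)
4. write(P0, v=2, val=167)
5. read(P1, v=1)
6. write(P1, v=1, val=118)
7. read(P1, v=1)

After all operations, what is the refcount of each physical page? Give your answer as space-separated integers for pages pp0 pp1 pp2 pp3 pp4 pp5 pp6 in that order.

Answer: 1 1 1 2 1 1 1

Derivation:
Op 1: fork(P0) -> P1. 4 ppages; refcounts: pp0:2 pp1:2 pp2:2 pp3:2
Op 2: write(P1, v0, 142). refcount(pp0)=2>1 -> COPY to pp4. 5 ppages; refcounts: pp0:1 pp1:2 pp2:2 pp3:2 pp4:1
Op 3: write(P1, v0, 188). refcount(pp4)=1 -> write in place. 5 ppages; refcounts: pp0:1 pp1:2 pp2:2 pp3:2 pp4:1
Op 4: write(P0, v2, 167). refcount(pp2)=2>1 -> COPY to pp5. 6 ppages; refcounts: pp0:1 pp1:2 pp2:1 pp3:2 pp4:1 pp5:1
Op 5: read(P1, v1) -> 18. No state change.
Op 6: write(P1, v1, 118). refcount(pp1)=2>1 -> COPY to pp6. 7 ppages; refcounts: pp0:1 pp1:1 pp2:1 pp3:2 pp4:1 pp5:1 pp6:1
Op 7: read(P1, v1) -> 118. No state change.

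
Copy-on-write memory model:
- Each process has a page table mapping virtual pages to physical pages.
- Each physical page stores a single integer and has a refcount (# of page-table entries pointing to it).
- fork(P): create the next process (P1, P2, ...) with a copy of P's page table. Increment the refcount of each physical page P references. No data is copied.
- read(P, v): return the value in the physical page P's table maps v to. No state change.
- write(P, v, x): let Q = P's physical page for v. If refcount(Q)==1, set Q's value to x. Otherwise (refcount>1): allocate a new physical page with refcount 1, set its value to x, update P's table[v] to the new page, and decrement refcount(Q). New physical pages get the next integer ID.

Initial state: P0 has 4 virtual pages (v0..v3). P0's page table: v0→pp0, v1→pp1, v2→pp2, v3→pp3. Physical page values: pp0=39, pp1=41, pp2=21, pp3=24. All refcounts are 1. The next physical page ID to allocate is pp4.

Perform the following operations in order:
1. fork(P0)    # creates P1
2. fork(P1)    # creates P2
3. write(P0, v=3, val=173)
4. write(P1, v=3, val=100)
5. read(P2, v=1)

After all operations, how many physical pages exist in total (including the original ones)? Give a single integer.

Op 1: fork(P0) -> P1. 4 ppages; refcounts: pp0:2 pp1:2 pp2:2 pp3:2
Op 2: fork(P1) -> P2. 4 ppages; refcounts: pp0:3 pp1:3 pp2:3 pp3:3
Op 3: write(P0, v3, 173). refcount(pp3)=3>1 -> COPY to pp4. 5 ppages; refcounts: pp0:3 pp1:3 pp2:3 pp3:2 pp4:1
Op 4: write(P1, v3, 100). refcount(pp3)=2>1 -> COPY to pp5. 6 ppages; refcounts: pp0:3 pp1:3 pp2:3 pp3:1 pp4:1 pp5:1
Op 5: read(P2, v1) -> 41. No state change.

Answer: 6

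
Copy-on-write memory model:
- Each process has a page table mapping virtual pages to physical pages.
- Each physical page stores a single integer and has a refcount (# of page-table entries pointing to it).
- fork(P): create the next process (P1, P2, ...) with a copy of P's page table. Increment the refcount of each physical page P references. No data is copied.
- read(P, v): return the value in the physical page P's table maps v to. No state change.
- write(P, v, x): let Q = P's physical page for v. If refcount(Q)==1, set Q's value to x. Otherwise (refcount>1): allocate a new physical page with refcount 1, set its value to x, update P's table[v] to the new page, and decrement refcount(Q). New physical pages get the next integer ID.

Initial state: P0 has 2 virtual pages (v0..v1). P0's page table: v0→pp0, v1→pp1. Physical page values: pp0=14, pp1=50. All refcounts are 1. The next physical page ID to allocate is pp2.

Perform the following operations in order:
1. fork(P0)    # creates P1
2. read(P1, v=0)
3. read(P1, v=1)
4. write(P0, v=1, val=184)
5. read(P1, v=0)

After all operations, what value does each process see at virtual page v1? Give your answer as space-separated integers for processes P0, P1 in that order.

Answer: 184 50

Derivation:
Op 1: fork(P0) -> P1. 2 ppages; refcounts: pp0:2 pp1:2
Op 2: read(P1, v0) -> 14. No state change.
Op 3: read(P1, v1) -> 50. No state change.
Op 4: write(P0, v1, 184). refcount(pp1)=2>1 -> COPY to pp2. 3 ppages; refcounts: pp0:2 pp1:1 pp2:1
Op 5: read(P1, v0) -> 14. No state change.
P0: v1 -> pp2 = 184
P1: v1 -> pp1 = 50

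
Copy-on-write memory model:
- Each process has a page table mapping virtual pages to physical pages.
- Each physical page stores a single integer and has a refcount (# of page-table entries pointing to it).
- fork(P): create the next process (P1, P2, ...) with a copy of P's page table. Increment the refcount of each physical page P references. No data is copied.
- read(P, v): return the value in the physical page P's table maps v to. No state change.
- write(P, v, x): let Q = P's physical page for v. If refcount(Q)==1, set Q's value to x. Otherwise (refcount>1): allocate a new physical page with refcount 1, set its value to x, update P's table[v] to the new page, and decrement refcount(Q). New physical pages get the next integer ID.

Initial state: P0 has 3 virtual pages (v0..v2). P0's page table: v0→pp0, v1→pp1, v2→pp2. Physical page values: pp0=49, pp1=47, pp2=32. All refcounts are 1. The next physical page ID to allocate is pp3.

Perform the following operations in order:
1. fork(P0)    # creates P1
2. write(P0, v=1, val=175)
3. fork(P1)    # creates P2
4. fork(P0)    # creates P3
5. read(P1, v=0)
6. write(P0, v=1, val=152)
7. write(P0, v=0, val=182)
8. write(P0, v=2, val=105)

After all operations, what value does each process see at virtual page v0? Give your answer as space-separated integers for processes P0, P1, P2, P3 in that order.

Op 1: fork(P0) -> P1. 3 ppages; refcounts: pp0:2 pp1:2 pp2:2
Op 2: write(P0, v1, 175). refcount(pp1)=2>1 -> COPY to pp3. 4 ppages; refcounts: pp0:2 pp1:1 pp2:2 pp3:1
Op 3: fork(P1) -> P2. 4 ppages; refcounts: pp0:3 pp1:2 pp2:3 pp3:1
Op 4: fork(P0) -> P3. 4 ppages; refcounts: pp0:4 pp1:2 pp2:4 pp3:2
Op 5: read(P1, v0) -> 49. No state change.
Op 6: write(P0, v1, 152). refcount(pp3)=2>1 -> COPY to pp4. 5 ppages; refcounts: pp0:4 pp1:2 pp2:4 pp3:1 pp4:1
Op 7: write(P0, v0, 182). refcount(pp0)=4>1 -> COPY to pp5. 6 ppages; refcounts: pp0:3 pp1:2 pp2:4 pp3:1 pp4:1 pp5:1
Op 8: write(P0, v2, 105). refcount(pp2)=4>1 -> COPY to pp6. 7 ppages; refcounts: pp0:3 pp1:2 pp2:3 pp3:1 pp4:1 pp5:1 pp6:1
P0: v0 -> pp5 = 182
P1: v0 -> pp0 = 49
P2: v0 -> pp0 = 49
P3: v0 -> pp0 = 49

Answer: 182 49 49 49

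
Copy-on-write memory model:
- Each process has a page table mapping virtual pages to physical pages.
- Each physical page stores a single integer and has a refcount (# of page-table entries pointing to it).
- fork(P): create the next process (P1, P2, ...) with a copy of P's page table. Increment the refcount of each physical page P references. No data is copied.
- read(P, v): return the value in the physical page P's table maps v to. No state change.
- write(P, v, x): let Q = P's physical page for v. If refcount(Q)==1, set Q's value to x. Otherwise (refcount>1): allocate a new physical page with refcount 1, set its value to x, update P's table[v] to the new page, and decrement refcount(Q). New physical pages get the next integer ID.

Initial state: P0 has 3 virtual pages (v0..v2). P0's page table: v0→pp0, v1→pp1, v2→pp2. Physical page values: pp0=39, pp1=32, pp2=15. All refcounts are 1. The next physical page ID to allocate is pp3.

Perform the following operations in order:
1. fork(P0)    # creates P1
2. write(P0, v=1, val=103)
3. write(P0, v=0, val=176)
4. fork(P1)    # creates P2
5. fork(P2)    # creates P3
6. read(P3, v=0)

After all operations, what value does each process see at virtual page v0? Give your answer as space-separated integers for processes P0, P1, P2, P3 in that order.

Op 1: fork(P0) -> P1. 3 ppages; refcounts: pp0:2 pp1:2 pp2:2
Op 2: write(P0, v1, 103). refcount(pp1)=2>1 -> COPY to pp3. 4 ppages; refcounts: pp0:2 pp1:1 pp2:2 pp3:1
Op 3: write(P0, v0, 176). refcount(pp0)=2>1 -> COPY to pp4. 5 ppages; refcounts: pp0:1 pp1:1 pp2:2 pp3:1 pp4:1
Op 4: fork(P1) -> P2. 5 ppages; refcounts: pp0:2 pp1:2 pp2:3 pp3:1 pp4:1
Op 5: fork(P2) -> P3. 5 ppages; refcounts: pp0:3 pp1:3 pp2:4 pp3:1 pp4:1
Op 6: read(P3, v0) -> 39. No state change.
P0: v0 -> pp4 = 176
P1: v0 -> pp0 = 39
P2: v0 -> pp0 = 39
P3: v0 -> pp0 = 39

Answer: 176 39 39 39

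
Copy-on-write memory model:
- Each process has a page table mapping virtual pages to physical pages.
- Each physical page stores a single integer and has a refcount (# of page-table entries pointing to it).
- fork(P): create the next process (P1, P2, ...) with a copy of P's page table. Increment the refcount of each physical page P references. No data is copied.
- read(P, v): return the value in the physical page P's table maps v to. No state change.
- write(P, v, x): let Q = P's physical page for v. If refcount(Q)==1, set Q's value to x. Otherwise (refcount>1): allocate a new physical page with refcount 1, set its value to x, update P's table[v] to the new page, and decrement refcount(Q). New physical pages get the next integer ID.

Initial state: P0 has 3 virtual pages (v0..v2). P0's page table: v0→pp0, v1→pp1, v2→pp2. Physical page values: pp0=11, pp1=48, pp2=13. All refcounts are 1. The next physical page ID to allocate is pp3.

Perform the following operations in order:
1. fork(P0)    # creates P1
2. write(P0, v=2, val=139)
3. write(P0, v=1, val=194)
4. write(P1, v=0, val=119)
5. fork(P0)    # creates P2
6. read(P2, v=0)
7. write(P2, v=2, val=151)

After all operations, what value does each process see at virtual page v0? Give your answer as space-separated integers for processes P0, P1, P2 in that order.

Op 1: fork(P0) -> P1. 3 ppages; refcounts: pp0:2 pp1:2 pp2:2
Op 2: write(P0, v2, 139). refcount(pp2)=2>1 -> COPY to pp3. 4 ppages; refcounts: pp0:2 pp1:2 pp2:1 pp3:1
Op 3: write(P0, v1, 194). refcount(pp1)=2>1 -> COPY to pp4. 5 ppages; refcounts: pp0:2 pp1:1 pp2:1 pp3:1 pp4:1
Op 4: write(P1, v0, 119). refcount(pp0)=2>1 -> COPY to pp5. 6 ppages; refcounts: pp0:1 pp1:1 pp2:1 pp3:1 pp4:1 pp5:1
Op 5: fork(P0) -> P2. 6 ppages; refcounts: pp0:2 pp1:1 pp2:1 pp3:2 pp4:2 pp5:1
Op 6: read(P2, v0) -> 11. No state change.
Op 7: write(P2, v2, 151). refcount(pp3)=2>1 -> COPY to pp6. 7 ppages; refcounts: pp0:2 pp1:1 pp2:1 pp3:1 pp4:2 pp5:1 pp6:1
P0: v0 -> pp0 = 11
P1: v0 -> pp5 = 119
P2: v0 -> pp0 = 11

Answer: 11 119 11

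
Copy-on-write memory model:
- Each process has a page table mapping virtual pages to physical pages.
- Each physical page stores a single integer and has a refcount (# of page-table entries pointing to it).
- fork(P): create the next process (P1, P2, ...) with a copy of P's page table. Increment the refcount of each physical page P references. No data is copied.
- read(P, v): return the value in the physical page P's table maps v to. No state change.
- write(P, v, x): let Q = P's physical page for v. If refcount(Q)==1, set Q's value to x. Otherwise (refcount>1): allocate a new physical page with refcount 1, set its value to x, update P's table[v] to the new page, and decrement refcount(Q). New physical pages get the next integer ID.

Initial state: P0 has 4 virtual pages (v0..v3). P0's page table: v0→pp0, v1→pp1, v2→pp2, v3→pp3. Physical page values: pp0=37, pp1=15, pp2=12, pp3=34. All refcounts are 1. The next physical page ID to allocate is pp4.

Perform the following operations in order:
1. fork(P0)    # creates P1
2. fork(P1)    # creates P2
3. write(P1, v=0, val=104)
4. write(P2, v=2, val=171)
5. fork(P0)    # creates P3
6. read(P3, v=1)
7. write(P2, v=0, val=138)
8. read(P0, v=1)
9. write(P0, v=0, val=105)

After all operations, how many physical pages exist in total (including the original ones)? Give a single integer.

Op 1: fork(P0) -> P1. 4 ppages; refcounts: pp0:2 pp1:2 pp2:2 pp3:2
Op 2: fork(P1) -> P2. 4 ppages; refcounts: pp0:3 pp1:3 pp2:3 pp3:3
Op 3: write(P1, v0, 104). refcount(pp0)=3>1 -> COPY to pp4. 5 ppages; refcounts: pp0:2 pp1:3 pp2:3 pp3:3 pp4:1
Op 4: write(P2, v2, 171). refcount(pp2)=3>1 -> COPY to pp5. 6 ppages; refcounts: pp0:2 pp1:3 pp2:2 pp3:3 pp4:1 pp5:1
Op 5: fork(P0) -> P3. 6 ppages; refcounts: pp0:3 pp1:4 pp2:3 pp3:4 pp4:1 pp5:1
Op 6: read(P3, v1) -> 15. No state change.
Op 7: write(P2, v0, 138). refcount(pp0)=3>1 -> COPY to pp6. 7 ppages; refcounts: pp0:2 pp1:4 pp2:3 pp3:4 pp4:1 pp5:1 pp6:1
Op 8: read(P0, v1) -> 15. No state change.
Op 9: write(P0, v0, 105). refcount(pp0)=2>1 -> COPY to pp7. 8 ppages; refcounts: pp0:1 pp1:4 pp2:3 pp3:4 pp4:1 pp5:1 pp6:1 pp7:1

Answer: 8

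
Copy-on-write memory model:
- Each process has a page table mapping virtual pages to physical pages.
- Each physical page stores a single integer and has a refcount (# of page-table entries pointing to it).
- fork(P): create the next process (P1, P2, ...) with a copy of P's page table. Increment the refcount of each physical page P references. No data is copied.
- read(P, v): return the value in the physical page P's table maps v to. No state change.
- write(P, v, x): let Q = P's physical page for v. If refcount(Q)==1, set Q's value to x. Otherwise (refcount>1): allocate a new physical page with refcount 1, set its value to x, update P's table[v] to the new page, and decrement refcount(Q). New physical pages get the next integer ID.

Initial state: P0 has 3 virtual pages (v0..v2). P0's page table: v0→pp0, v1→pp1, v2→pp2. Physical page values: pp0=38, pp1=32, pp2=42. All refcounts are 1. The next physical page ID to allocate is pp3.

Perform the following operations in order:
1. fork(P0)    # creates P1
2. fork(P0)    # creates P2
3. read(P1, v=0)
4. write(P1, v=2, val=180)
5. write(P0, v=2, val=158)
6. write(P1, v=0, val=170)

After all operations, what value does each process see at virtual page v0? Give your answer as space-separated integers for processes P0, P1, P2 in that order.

Op 1: fork(P0) -> P1. 3 ppages; refcounts: pp0:2 pp1:2 pp2:2
Op 2: fork(P0) -> P2. 3 ppages; refcounts: pp0:3 pp1:3 pp2:3
Op 3: read(P1, v0) -> 38. No state change.
Op 4: write(P1, v2, 180). refcount(pp2)=3>1 -> COPY to pp3. 4 ppages; refcounts: pp0:3 pp1:3 pp2:2 pp3:1
Op 5: write(P0, v2, 158). refcount(pp2)=2>1 -> COPY to pp4. 5 ppages; refcounts: pp0:3 pp1:3 pp2:1 pp3:1 pp4:1
Op 6: write(P1, v0, 170). refcount(pp0)=3>1 -> COPY to pp5. 6 ppages; refcounts: pp0:2 pp1:3 pp2:1 pp3:1 pp4:1 pp5:1
P0: v0 -> pp0 = 38
P1: v0 -> pp5 = 170
P2: v0 -> pp0 = 38

Answer: 38 170 38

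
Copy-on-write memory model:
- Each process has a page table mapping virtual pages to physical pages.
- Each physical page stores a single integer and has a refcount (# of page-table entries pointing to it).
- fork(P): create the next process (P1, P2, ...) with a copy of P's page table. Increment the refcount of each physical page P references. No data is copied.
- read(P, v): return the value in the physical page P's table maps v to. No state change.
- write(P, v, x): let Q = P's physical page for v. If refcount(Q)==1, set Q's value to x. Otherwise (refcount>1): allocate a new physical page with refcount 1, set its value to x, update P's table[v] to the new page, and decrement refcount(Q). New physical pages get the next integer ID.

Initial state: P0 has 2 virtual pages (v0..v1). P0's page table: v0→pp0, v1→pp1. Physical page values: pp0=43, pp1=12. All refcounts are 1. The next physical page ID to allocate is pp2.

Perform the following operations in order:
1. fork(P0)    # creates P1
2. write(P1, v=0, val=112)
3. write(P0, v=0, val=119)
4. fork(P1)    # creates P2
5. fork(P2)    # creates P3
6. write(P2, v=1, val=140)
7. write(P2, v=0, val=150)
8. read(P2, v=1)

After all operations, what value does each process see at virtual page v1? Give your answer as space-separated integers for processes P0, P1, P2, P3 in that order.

Op 1: fork(P0) -> P1. 2 ppages; refcounts: pp0:2 pp1:2
Op 2: write(P1, v0, 112). refcount(pp0)=2>1 -> COPY to pp2. 3 ppages; refcounts: pp0:1 pp1:2 pp2:1
Op 3: write(P0, v0, 119). refcount(pp0)=1 -> write in place. 3 ppages; refcounts: pp0:1 pp1:2 pp2:1
Op 4: fork(P1) -> P2. 3 ppages; refcounts: pp0:1 pp1:3 pp2:2
Op 5: fork(P2) -> P3. 3 ppages; refcounts: pp0:1 pp1:4 pp2:3
Op 6: write(P2, v1, 140). refcount(pp1)=4>1 -> COPY to pp3. 4 ppages; refcounts: pp0:1 pp1:3 pp2:3 pp3:1
Op 7: write(P2, v0, 150). refcount(pp2)=3>1 -> COPY to pp4. 5 ppages; refcounts: pp0:1 pp1:3 pp2:2 pp3:1 pp4:1
Op 8: read(P2, v1) -> 140. No state change.
P0: v1 -> pp1 = 12
P1: v1 -> pp1 = 12
P2: v1 -> pp3 = 140
P3: v1 -> pp1 = 12

Answer: 12 12 140 12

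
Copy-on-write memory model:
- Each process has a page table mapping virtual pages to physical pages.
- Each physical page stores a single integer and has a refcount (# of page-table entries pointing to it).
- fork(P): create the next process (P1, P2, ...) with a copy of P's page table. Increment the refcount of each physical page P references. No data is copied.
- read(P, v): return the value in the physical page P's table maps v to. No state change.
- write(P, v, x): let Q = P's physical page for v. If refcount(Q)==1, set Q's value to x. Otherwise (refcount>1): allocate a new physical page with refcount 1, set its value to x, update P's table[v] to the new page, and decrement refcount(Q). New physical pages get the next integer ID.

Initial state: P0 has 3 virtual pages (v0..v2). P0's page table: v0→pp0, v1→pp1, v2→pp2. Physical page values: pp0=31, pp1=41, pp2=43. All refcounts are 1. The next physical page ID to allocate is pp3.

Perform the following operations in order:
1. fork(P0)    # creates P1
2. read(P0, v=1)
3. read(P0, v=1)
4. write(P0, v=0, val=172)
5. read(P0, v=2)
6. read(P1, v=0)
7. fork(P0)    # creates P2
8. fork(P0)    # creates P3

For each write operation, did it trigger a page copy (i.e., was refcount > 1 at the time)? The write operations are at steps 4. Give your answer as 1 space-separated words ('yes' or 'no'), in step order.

Op 1: fork(P0) -> P1. 3 ppages; refcounts: pp0:2 pp1:2 pp2:2
Op 2: read(P0, v1) -> 41. No state change.
Op 3: read(P0, v1) -> 41. No state change.
Op 4: write(P0, v0, 172). refcount(pp0)=2>1 -> COPY to pp3. 4 ppages; refcounts: pp0:1 pp1:2 pp2:2 pp3:1
Op 5: read(P0, v2) -> 43. No state change.
Op 6: read(P1, v0) -> 31. No state change.
Op 7: fork(P0) -> P2. 4 ppages; refcounts: pp0:1 pp1:3 pp2:3 pp3:2
Op 8: fork(P0) -> P3. 4 ppages; refcounts: pp0:1 pp1:4 pp2:4 pp3:3

yes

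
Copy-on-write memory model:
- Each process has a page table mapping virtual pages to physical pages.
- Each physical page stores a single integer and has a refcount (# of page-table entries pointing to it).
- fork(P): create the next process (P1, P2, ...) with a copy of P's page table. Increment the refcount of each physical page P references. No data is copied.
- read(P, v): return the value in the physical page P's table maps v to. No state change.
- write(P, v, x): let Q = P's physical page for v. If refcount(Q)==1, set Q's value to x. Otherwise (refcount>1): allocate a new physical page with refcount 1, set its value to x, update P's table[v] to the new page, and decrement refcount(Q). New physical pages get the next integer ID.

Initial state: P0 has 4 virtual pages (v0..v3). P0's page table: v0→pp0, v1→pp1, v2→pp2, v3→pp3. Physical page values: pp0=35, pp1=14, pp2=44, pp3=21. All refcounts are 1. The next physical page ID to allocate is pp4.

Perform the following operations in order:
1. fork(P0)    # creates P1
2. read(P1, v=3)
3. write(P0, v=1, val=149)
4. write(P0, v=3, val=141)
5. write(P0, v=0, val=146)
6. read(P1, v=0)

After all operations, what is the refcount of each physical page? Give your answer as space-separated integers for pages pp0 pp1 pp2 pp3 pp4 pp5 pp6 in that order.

Answer: 1 1 2 1 1 1 1

Derivation:
Op 1: fork(P0) -> P1. 4 ppages; refcounts: pp0:2 pp1:2 pp2:2 pp3:2
Op 2: read(P1, v3) -> 21. No state change.
Op 3: write(P0, v1, 149). refcount(pp1)=2>1 -> COPY to pp4. 5 ppages; refcounts: pp0:2 pp1:1 pp2:2 pp3:2 pp4:1
Op 4: write(P0, v3, 141). refcount(pp3)=2>1 -> COPY to pp5. 6 ppages; refcounts: pp0:2 pp1:1 pp2:2 pp3:1 pp4:1 pp5:1
Op 5: write(P0, v0, 146). refcount(pp0)=2>1 -> COPY to pp6. 7 ppages; refcounts: pp0:1 pp1:1 pp2:2 pp3:1 pp4:1 pp5:1 pp6:1
Op 6: read(P1, v0) -> 35. No state change.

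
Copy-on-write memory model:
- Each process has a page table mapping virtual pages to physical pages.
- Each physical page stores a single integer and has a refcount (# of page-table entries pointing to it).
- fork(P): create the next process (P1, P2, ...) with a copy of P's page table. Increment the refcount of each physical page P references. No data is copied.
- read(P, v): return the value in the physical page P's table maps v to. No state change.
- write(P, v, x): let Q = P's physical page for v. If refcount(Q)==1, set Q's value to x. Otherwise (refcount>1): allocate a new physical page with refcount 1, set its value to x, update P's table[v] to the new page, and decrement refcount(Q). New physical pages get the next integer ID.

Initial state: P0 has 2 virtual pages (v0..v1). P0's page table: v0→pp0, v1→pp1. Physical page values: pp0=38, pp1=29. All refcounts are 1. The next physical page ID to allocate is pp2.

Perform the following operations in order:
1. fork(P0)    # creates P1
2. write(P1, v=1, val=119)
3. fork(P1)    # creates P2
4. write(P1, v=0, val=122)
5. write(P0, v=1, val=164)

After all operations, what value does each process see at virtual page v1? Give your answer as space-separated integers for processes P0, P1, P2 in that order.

Op 1: fork(P0) -> P1. 2 ppages; refcounts: pp0:2 pp1:2
Op 2: write(P1, v1, 119). refcount(pp1)=2>1 -> COPY to pp2. 3 ppages; refcounts: pp0:2 pp1:1 pp2:1
Op 3: fork(P1) -> P2. 3 ppages; refcounts: pp0:3 pp1:1 pp2:2
Op 4: write(P1, v0, 122). refcount(pp0)=3>1 -> COPY to pp3. 4 ppages; refcounts: pp0:2 pp1:1 pp2:2 pp3:1
Op 5: write(P0, v1, 164). refcount(pp1)=1 -> write in place. 4 ppages; refcounts: pp0:2 pp1:1 pp2:2 pp3:1
P0: v1 -> pp1 = 164
P1: v1 -> pp2 = 119
P2: v1 -> pp2 = 119

Answer: 164 119 119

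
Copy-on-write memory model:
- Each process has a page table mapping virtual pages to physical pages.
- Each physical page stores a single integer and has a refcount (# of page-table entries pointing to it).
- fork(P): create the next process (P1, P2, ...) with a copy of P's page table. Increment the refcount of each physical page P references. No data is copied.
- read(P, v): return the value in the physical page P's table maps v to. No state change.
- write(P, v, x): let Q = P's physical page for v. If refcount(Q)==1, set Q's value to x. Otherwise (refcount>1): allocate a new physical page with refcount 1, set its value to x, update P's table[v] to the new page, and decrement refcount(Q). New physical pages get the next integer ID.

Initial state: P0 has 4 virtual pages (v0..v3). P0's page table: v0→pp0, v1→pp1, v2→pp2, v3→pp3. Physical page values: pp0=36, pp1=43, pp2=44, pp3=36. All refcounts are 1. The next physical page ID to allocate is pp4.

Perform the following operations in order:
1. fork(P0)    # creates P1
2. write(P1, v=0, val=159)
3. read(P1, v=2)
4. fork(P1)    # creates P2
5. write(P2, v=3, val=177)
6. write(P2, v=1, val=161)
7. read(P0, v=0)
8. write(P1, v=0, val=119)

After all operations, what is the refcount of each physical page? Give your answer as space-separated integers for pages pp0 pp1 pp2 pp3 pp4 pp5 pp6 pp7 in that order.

Answer: 1 2 3 2 1 1 1 1

Derivation:
Op 1: fork(P0) -> P1. 4 ppages; refcounts: pp0:2 pp1:2 pp2:2 pp3:2
Op 2: write(P1, v0, 159). refcount(pp0)=2>1 -> COPY to pp4. 5 ppages; refcounts: pp0:1 pp1:2 pp2:2 pp3:2 pp4:1
Op 3: read(P1, v2) -> 44. No state change.
Op 4: fork(P1) -> P2. 5 ppages; refcounts: pp0:1 pp1:3 pp2:3 pp3:3 pp4:2
Op 5: write(P2, v3, 177). refcount(pp3)=3>1 -> COPY to pp5. 6 ppages; refcounts: pp0:1 pp1:3 pp2:3 pp3:2 pp4:2 pp5:1
Op 6: write(P2, v1, 161). refcount(pp1)=3>1 -> COPY to pp6. 7 ppages; refcounts: pp0:1 pp1:2 pp2:3 pp3:2 pp4:2 pp5:1 pp6:1
Op 7: read(P0, v0) -> 36. No state change.
Op 8: write(P1, v0, 119). refcount(pp4)=2>1 -> COPY to pp7. 8 ppages; refcounts: pp0:1 pp1:2 pp2:3 pp3:2 pp4:1 pp5:1 pp6:1 pp7:1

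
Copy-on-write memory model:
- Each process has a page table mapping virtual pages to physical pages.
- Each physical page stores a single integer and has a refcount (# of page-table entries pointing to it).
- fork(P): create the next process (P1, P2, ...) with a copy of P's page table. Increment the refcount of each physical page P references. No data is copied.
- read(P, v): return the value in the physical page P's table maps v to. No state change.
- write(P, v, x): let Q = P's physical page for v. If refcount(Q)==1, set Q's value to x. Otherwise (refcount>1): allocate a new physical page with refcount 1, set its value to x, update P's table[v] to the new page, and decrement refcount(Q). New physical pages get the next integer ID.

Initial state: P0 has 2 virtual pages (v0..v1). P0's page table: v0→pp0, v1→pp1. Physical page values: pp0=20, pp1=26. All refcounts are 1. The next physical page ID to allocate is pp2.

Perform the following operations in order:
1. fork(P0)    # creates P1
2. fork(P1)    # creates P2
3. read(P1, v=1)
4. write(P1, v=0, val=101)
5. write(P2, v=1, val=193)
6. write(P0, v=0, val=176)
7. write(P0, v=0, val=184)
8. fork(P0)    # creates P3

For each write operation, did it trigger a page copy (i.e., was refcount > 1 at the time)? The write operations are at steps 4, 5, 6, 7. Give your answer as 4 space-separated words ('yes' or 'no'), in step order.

Op 1: fork(P0) -> P1. 2 ppages; refcounts: pp0:2 pp1:2
Op 2: fork(P1) -> P2. 2 ppages; refcounts: pp0:3 pp1:3
Op 3: read(P1, v1) -> 26. No state change.
Op 4: write(P1, v0, 101). refcount(pp0)=3>1 -> COPY to pp2. 3 ppages; refcounts: pp0:2 pp1:3 pp2:1
Op 5: write(P2, v1, 193). refcount(pp1)=3>1 -> COPY to pp3. 4 ppages; refcounts: pp0:2 pp1:2 pp2:1 pp3:1
Op 6: write(P0, v0, 176). refcount(pp0)=2>1 -> COPY to pp4. 5 ppages; refcounts: pp0:1 pp1:2 pp2:1 pp3:1 pp4:1
Op 7: write(P0, v0, 184). refcount(pp4)=1 -> write in place. 5 ppages; refcounts: pp0:1 pp1:2 pp2:1 pp3:1 pp4:1
Op 8: fork(P0) -> P3. 5 ppages; refcounts: pp0:1 pp1:3 pp2:1 pp3:1 pp4:2

yes yes yes no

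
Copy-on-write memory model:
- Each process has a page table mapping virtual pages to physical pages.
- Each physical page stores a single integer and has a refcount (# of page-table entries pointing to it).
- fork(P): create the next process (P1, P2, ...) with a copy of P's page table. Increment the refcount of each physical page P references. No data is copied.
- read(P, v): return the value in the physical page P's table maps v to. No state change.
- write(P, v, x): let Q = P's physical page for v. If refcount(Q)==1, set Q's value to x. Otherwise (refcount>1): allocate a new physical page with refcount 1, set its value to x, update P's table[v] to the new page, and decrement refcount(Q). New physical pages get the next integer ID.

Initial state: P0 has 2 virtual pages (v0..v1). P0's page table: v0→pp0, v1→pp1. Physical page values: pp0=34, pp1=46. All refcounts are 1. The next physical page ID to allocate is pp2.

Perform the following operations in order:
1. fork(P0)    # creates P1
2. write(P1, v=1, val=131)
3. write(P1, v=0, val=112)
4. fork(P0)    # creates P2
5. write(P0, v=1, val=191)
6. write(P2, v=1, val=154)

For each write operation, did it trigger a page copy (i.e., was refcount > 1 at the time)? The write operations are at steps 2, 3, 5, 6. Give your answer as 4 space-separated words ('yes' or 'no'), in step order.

Op 1: fork(P0) -> P1. 2 ppages; refcounts: pp0:2 pp1:2
Op 2: write(P1, v1, 131). refcount(pp1)=2>1 -> COPY to pp2. 3 ppages; refcounts: pp0:2 pp1:1 pp2:1
Op 3: write(P1, v0, 112). refcount(pp0)=2>1 -> COPY to pp3. 4 ppages; refcounts: pp0:1 pp1:1 pp2:1 pp3:1
Op 4: fork(P0) -> P2. 4 ppages; refcounts: pp0:2 pp1:2 pp2:1 pp3:1
Op 5: write(P0, v1, 191). refcount(pp1)=2>1 -> COPY to pp4. 5 ppages; refcounts: pp0:2 pp1:1 pp2:1 pp3:1 pp4:1
Op 6: write(P2, v1, 154). refcount(pp1)=1 -> write in place. 5 ppages; refcounts: pp0:2 pp1:1 pp2:1 pp3:1 pp4:1

yes yes yes no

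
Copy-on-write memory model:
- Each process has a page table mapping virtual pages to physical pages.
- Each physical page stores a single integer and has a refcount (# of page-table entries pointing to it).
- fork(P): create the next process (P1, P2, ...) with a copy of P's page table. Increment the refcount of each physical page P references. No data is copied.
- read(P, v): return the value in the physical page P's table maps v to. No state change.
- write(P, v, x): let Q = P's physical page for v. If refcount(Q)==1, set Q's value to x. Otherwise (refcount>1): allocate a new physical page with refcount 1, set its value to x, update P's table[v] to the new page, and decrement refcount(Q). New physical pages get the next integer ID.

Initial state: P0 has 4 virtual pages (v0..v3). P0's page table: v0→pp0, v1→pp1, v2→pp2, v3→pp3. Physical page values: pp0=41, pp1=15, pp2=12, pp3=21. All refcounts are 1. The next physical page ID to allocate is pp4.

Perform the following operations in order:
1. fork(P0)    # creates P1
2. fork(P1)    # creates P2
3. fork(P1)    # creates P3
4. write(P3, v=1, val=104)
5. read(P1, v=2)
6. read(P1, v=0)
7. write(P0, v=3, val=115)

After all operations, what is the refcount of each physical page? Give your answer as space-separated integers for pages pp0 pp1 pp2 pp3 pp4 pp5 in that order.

Op 1: fork(P0) -> P1. 4 ppages; refcounts: pp0:2 pp1:2 pp2:2 pp3:2
Op 2: fork(P1) -> P2. 4 ppages; refcounts: pp0:3 pp1:3 pp2:3 pp3:3
Op 3: fork(P1) -> P3. 4 ppages; refcounts: pp0:4 pp1:4 pp2:4 pp3:4
Op 4: write(P3, v1, 104). refcount(pp1)=4>1 -> COPY to pp4. 5 ppages; refcounts: pp0:4 pp1:3 pp2:4 pp3:4 pp4:1
Op 5: read(P1, v2) -> 12. No state change.
Op 6: read(P1, v0) -> 41. No state change.
Op 7: write(P0, v3, 115). refcount(pp3)=4>1 -> COPY to pp5. 6 ppages; refcounts: pp0:4 pp1:3 pp2:4 pp3:3 pp4:1 pp5:1

Answer: 4 3 4 3 1 1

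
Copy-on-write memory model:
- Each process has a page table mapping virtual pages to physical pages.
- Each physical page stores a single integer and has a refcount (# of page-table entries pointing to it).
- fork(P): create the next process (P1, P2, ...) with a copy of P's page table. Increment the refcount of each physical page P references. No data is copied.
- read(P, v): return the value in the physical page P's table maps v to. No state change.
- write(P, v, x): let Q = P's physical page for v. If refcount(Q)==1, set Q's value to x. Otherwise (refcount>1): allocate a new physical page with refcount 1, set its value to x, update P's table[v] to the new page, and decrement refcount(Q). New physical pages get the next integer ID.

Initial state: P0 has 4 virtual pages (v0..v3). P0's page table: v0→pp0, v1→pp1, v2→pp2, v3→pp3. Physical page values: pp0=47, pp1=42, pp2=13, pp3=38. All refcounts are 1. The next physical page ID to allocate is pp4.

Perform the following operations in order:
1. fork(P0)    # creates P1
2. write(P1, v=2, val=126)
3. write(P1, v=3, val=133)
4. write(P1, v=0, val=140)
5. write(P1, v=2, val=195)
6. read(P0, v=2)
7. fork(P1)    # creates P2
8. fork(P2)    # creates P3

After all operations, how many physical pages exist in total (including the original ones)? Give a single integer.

Op 1: fork(P0) -> P1. 4 ppages; refcounts: pp0:2 pp1:2 pp2:2 pp3:2
Op 2: write(P1, v2, 126). refcount(pp2)=2>1 -> COPY to pp4. 5 ppages; refcounts: pp0:2 pp1:2 pp2:1 pp3:2 pp4:1
Op 3: write(P1, v3, 133). refcount(pp3)=2>1 -> COPY to pp5. 6 ppages; refcounts: pp0:2 pp1:2 pp2:1 pp3:1 pp4:1 pp5:1
Op 4: write(P1, v0, 140). refcount(pp0)=2>1 -> COPY to pp6. 7 ppages; refcounts: pp0:1 pp1:2 pp2:1 pp3:1 pp4:1 pp5:1 pp6:1
Op 5: write(P1, v2, 195). refcount(pp4)=1 -> write in place. 7 ppages; refcounts: pp0:1 pp1:2 pp2:1 pp3:1 pp4:1 pp5:1 pp6:1
Op 6: read(P0, v2) -> 13. No state change.
Op 7: fork(P1) -> P2. 7 ppages; refcounts: pp0:1 pp1:3 pp2:1 pp3:1 pp4:2 pp5:2 pp6:2
Op 8: fork(P2) -> P3. 7 ppages; refcounts: pp0:1 pp1:4 pp2:1 pp3:1 pp4:3 pp5:3 pp6:3

Answer: 7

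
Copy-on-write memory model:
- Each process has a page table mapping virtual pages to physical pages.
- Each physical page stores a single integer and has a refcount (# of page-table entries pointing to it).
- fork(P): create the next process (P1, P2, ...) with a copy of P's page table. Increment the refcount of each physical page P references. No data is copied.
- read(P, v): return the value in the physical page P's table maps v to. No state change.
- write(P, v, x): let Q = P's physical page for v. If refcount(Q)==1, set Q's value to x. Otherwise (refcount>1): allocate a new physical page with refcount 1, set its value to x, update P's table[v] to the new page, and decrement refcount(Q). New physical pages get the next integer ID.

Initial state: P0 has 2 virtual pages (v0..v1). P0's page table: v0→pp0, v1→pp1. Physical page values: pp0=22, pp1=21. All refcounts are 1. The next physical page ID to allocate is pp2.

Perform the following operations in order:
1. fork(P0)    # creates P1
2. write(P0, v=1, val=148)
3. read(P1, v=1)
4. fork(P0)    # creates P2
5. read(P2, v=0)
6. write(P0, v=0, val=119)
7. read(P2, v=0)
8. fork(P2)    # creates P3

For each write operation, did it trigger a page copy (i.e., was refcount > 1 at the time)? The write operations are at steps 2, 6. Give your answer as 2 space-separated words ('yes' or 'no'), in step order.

Op 1: fork(P0) -> P1. 2 ppages; refcounts: pp0:2 pp1:2
Op 2: write(P0, v1, 148). refcount(pp1)=2>1 -> COPY to pp2. 3 ppages; refcounts: pp0:2 pp1:1 pp2:1
Op 3: read(P1, v1) -> 21. No state change.
Op 4: fork(P0) -> P2. 3 ppages; refcounts: pp0:3 pp1:1 pp2:2
Op 5: read(P2, v0) -> 22. No state change.
Op 6: write(P0, v0, 119). refcount(pp0)=3>1 -> COPY to pp3. 4 ppages; refcounts: pp0:2 pp1:1 pp2:2 pp3:1
Op 7: read(P2, v0) -> 22. No state change.
Op 8: fork(P2) -> P3. 4 ppages; refcounts: pp0:3 pp1:1 pp2:3 pp3:1

yes yes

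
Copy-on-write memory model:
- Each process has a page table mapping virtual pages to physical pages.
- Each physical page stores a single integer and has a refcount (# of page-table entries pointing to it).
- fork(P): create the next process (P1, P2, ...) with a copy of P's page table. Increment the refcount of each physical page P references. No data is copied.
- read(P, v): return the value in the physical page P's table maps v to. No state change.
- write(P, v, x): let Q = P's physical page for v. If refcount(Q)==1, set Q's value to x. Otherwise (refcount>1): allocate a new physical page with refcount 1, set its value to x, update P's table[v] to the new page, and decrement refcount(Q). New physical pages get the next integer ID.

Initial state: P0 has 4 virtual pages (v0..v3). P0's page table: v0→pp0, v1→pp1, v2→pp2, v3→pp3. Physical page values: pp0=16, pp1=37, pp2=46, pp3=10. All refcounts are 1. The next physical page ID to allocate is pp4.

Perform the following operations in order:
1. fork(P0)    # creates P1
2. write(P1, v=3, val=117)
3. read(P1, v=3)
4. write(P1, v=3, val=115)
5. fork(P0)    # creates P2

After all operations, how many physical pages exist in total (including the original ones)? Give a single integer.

Op 1: fork(P0) -> P1. 4 ppages; refcounts: pp0:2 pp1:2 pp2:2 pp3:2
Op 2: write(P1, v3, 117). refcount(pp3)=2>1 -> COPY to pp4. 5 ppages; refcounts: pp0:2 pp1:2 pp2:2 pp3:1 pp4:1
Op 3: read(P1, v3) -> 117. No state change.
Op 4: write(P1, v3, 115). refcount(pp4)=1 -> write in place. 5 ppages; refcounts: pp0:2 pp1:2 pp2:2 pp3:1 pp4:1
Op 5: fork(P0) -> P2. 5 ppages; refcounts: pp0:3 pp1:3 pp2:3 pp3:2 pp4:1

Answer: 5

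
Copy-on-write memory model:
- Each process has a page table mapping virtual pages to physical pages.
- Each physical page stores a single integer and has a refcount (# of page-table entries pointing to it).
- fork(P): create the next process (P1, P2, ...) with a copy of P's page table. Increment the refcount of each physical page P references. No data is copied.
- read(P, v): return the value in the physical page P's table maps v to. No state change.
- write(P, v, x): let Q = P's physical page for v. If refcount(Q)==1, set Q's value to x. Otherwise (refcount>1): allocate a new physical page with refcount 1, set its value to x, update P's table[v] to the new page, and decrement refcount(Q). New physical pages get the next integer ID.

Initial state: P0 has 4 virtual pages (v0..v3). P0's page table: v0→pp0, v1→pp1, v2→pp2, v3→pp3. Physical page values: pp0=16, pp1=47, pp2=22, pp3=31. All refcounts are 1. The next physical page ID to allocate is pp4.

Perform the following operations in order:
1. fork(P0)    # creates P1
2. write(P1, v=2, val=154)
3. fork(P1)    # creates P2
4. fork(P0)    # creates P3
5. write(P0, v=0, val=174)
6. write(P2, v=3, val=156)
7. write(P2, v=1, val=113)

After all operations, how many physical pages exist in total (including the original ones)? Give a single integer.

Op 1: fork(P0) -> P1. 4 ppages; refcounts: pp0:2 pp1:2 pp2:2 pp3:2
Op 2: write(P1, v2, 154). refcount(pp2)=2>1 -> COPY to pp4. 5 ppages; refcounts: pp0:2 pp1:2 pp2:1 pp3:2 pp4:1
Op 3: fork(P1) -> P2. 5 ppages; refcounts: pp0:3 pp1:3 pp2:1 pp3:3 pp4:2
Op 4: fork(P0) -> P3. 5 ppages; refcounts: pp0:4 pp1:4 pp2:2 pp3:4 pp4:2
Op 5: write(P0, v0, 174). refcount(pp0)=4>1 -> COPY to pp5. 6 ppages; refcounts: pp0:3 pp1:4 pp2:2 pp3:4 pp4:2 pp5:1
Op 6: write(P2, v3, 156). refcount(pp3)=4>1 -> COPY to pp6. 7 ppages; refcounts: pp0:3 pp1:4 pp2:2 pp3:3 pp4:2 pp5:1 pp6:1
Op 7: write(P2, v1, 113). refcount(pp1)=4>1 -> COPY to pp7. 8 ppages; refcounts: pp0:3 pp1:3 pp2:2 pp3:3 pp4:2 pp5:1 pp6:1 pp7:1

Answer: 8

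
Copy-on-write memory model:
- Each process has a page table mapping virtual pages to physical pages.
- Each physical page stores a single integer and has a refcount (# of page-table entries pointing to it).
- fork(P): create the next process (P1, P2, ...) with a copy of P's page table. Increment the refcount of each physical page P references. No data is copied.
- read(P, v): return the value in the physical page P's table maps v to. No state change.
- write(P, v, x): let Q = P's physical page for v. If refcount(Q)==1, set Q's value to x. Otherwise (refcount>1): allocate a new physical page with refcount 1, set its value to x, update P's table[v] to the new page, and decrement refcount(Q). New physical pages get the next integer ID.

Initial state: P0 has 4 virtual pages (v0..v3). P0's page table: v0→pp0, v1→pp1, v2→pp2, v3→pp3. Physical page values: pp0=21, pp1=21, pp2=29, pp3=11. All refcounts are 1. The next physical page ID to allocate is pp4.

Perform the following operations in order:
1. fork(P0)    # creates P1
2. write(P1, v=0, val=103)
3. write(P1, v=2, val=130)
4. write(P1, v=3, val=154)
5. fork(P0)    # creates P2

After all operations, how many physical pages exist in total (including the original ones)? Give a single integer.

Op 1: fork(P0) -> P1. 4 ppages; refcounts: pp0:2 pp1:2 pp2:2 pp3:2
Op 2: write(P1, v0, 103). refcount(pp0)=2>1 -> COPY to pp4. 5 ppages; refcounts: pp0:1 pp1:2 pp2:2 pp3:2 pp4:1
Op 3: write(P1, v2, 130). refcount(pp2)=2>1 -> COPY to pp5. 6 ppages; refcounts: pp0:1 pp1:2 pp2:1 pp3:2 pp4:1 pp5:1
Op 4: write(P1, v3, 154). refcount(pp3)=2>1 -> COPY to pp6. 7 ppages; refcounts: pp0:1 pp1:2 pp2:1 pp3:1 pp4:1 pp5:1 pp6:1
Op 5: fork(P0) -> P2. 7 ppages; refcounts: pp0:2 pp1:3 pp2:2 pp3:2 pp4:1 pp5:1 pp6:1

Answer: 7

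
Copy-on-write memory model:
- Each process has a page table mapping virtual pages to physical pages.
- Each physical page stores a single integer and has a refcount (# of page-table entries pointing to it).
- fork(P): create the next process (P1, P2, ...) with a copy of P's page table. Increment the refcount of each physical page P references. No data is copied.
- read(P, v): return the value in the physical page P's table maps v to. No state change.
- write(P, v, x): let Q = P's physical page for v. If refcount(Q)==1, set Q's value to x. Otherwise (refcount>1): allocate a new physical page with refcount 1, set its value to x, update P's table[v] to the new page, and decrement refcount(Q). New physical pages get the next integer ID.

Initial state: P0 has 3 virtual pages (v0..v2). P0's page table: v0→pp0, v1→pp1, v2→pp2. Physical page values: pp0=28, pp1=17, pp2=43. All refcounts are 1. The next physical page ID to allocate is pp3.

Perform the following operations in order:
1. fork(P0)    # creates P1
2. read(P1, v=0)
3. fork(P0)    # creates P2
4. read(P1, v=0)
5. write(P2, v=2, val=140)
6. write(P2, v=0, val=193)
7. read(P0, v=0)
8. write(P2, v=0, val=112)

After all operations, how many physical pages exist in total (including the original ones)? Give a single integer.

Answer: 5

Derivation:
Op 1: fork(P0) -> P1. 3 ppages; refcounts: pp0:2 pp1:2 pp2:2
Op 2: read(P1, v0) -> 28. No state change.
Op 3: fork(P0) -> P2. 3 ppages; refcounts: pp0:3 pp1:3 pp2:3
Op 4: read(P1, v0) -> 28. No state change.
Op 5: write(P2, v2, 140). refcount(pp2)=3>1 -> COPY to pp3. 4 ppages; refcounts: pp0:3 pp1:3 pp2:2 pp3:1
Op 6: write(P2, v0, 193). refcount(pp0)=3>1 -> COPY to pp4. 5 ppages; refcounts: pp0:2 pp1:3 pp2:2 pp3:1 pp4:1
Op 7: read(P0, v0) -> 28. No state change.
Op 8: write(P2, v0, 112). refcount(pp4)=1 -> write in place. 5 ppages; refcounts: pp0:2 pp1:3 pp2:2 pp3:1 pp4:1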